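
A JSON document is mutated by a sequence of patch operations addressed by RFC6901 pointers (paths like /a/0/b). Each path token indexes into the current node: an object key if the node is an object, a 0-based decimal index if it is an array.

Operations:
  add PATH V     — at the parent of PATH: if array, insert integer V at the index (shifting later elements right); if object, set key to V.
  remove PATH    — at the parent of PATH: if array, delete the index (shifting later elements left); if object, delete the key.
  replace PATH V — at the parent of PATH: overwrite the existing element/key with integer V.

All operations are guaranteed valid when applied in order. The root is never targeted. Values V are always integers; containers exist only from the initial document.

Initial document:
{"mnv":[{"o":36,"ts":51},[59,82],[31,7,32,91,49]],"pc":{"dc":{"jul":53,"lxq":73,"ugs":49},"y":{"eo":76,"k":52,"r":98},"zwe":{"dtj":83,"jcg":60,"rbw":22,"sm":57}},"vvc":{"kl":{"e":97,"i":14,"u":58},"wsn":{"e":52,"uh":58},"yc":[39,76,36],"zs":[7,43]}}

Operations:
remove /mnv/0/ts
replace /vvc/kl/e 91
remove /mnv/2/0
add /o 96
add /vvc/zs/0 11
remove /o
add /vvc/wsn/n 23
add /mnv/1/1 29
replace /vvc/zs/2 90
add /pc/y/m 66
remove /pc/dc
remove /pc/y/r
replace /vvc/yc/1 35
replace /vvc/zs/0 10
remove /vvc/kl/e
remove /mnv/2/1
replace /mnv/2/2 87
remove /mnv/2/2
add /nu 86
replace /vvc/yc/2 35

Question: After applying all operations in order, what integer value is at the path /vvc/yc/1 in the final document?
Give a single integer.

Answer: 35

Derivation:
After op 1 (remove /mnv/0/ts): {"mnv":[{"o":36},[59,82],[31,7,32,91,49]],"pc":{"dc":{"jul":53,"lxq":73,"ugs":49},"y":{"eo":76,"k":52,"r":98},"zwe":{"dtj":83,"jcg":60,"rbw":22,"sm":57}},"vvc":{"kl":{"e":97,"i":14,"u":58},"wsn":{"e":52,"uh":58},"yc":[39,76,36],"zs":[7,43]}}
After op 2 (replace /vvc/kl/e 91): {"mnv":[{"o":36},[59,82],[31,7,32,91,49]],"pc":{"dc":{"jul":53,"lxq":73,"ugs":49},"y":{"eo":76,"k":52,"r":98},"zwe":{"dtj":83,"jcg":60,"rbw":22,"sm":57}},"vvc":{"kl":{"e":91,"i":14,"u":58},"wsn":{"e":52,"uh":58},"yc":[39,76,36],"zs":[7,43]}}
After op 3 (remove /mnv/2/0): {"mnv":[{"o":36},[59,82],[7,32,91,49]],"pc":{"dc":{"jul":53,"lxq":73,"ugs":49},"y":{"eo":76,"k":52,"r":98},"zwe":{"dtj":83,"jcg":60,"rbw":22,"sm":57}},"vvc":{"kl":{"e":91,"i":14,"u":58},"wsn":{"e":52,"uh":58},"yc":[39,76,36],"zs":[7,43]}}
After op 4 (add /o 96): {"mnv":[{"o":36},[59,82],[7,32,91,49]],"o":96,"pc":{"dc":{"jul":53,"lxq":73,"ugs":49},"y":{"eo":76,"k":52,"r":98},"zwe":{"dtj":83,"jcg":60,"rbw":22,"sm":57}},"vvc":{"kl":{"e":91,"i":14,"u":58},"wsn":{"e":52,"uh":58},"yc":[39,76,36],"zs":[7,43]}}
After op 5 (add /vvc/zs/0 11): {"mnv":[{"o":36},[59,82],[7,32,91,49]],"o":96,"pc":{"dc":{"jul":53,"lxq":73,"ugs":49},"y":{"eo":76,"k":52,"r":98},"zwe":{"dtj":83,"jcg":60,"rbw":22,"sm":57}},"vvc":{"kl":{"e":91,"i":14,"u":58},"wsn":{"e":52,"uh":58},"yc":[39,76,36],"zs":[11,7,43]}}
After op 6 (remove /o): {"mnv":[{"o":36},[59,82],[7,32,91,49]],"pc":{"dc":{"jul":53,"lxq":73,"ugs":49},"y":{"eo":76,"k":52,"r":98},"zwe":{"dtj":83,"jcg":60,"rbw":22,"sm":57}},"vvc":{"kl":{"e":91,"i":14,"u":58},"wsn":{"e":52,"uh":58},"yc":[39,76,36],"zs":[11,7,43]}}
After op 7 (add /vvc/wsn/n 23): {"mnv":[{"o":36},[59,82],[7,32,91,49]],"pc":{"dc":{"jul":53,"lxq":73,"ugs":49},"y":{"eo":76,"k":52,"r":98},"zwe":{"dtj":83,"jcg":60,"rbw":22,"sm":57}},"vvc":{"kl":{"e":91,"i":14,"u":58},"wsn":{"e":52,"n":23,"uh":58},"yc":[39,76,36],"zs":[11,7,43]}}
After op 8 (add /mnv/1/1 29): {"mnv":[{"o":36},[59,29,82],[7,32,91,49]],"pc":{"dc":{"jul":53,"lxq":73,"ugs":49},"y":{"eo":76,"k":52,"r":98},"zwe":{"dtj":83,"jcg":60,"rbw":22,"sm":57}},"vvc":{"kl":{"e":91,"i":14,"u":58},"wsn":{"e":52,"n":23,"uh":58},"yc":[39,76,36],"zs":[11,7,43]}}
After op 9 (replace /vvc/zs/2 90): {"mnv":[{"o":36},[59,29,82],[7,32,91,49]],"pc":{"dc":{"jul":53,"lxq":73,"ugs":49},"y":{"eo":76,"k":52,"r":98},"zwe":{"dtj":83,"jcg":60,"rbw":22,"sm":57}},"vvc":{"kl":{"e":91,"i":14,"u":58},"wsn":{"e":52,"n":23,"uh":58},"yc":[39,76,36],"zs":[11,7,90]}}
After op 10 (add /pc/y/m 66): {"mnv":[{"o":36},[59,29,82],[7,32,91,49]],"pc":{"dc":{"jul":53,"lxq":73,"ugs":49},"y":{"eo":76,"k":52,"m":66,"r":98},"zwe":{"dtj":83,"jcg":60,"rbw":22,"sm":57}},"vvc":{"kl":{"e":91,"i":14,"u":58},"wsn":{"e":52,"n":23,"uh":58},"yc":[39,76,36],"zs":[11,7,90]}}
After op 11 (remove /pc/dc): {"mnv":[{"o":36},[59,29,82],[7,32,91,49]],"pc":{"y":{"eo":76,"k":52,"m":66,"r":98},"zwe":{"dtj":83,"jcg":60,"rbw":22,"sm":57}},"vvc":{"kl":{"e":91,"i":14,"u":58},"wsn":{"e":52,"n":23,"uh":58},"yc":[39,76,36],"zs":[11,7,90]}}
After op 12 (remove /pc/y/r): {"mnv":[{"o":36},[59,29,82],[7,32,91,49]],"pc":{"y":{"eo":76,"k":52,"m":66},"zwe":{"dtj":83,"jcg":60,"rbw":22,"sm":57}},"vvc":{"kl":{"e":91,"i":14,"u":58},"wsn":{"e":52,"n":23,"uh":58},"yc":[39,76,36],"zs":[11,7,90]}}
After op 13 (replace /vvc/yc/1 35): {"mnv":[{"o":36},[59,29,82],[7,32,91,49]],"pc":{"y":{"eo":76,"k":52,"m":66},"zwe":{"dtj":83,"jcg":60,"rbw":22,"sm":57}},"vvc":{"kl":{"e":91,"i":14,"u":58},"wsn":{"e":52,"n":23,"uh":58},"yc":[39,35,36],"zs":[11,7,90]}}
After op 14 (replace /vvc/zs/0 10): {"mnv":[{"o":36},[59,29,82],[7,32,91,49]],"pc":{"y":{"eo":76,"k":52,"m":66},"zwe":{"dtj":83,"jcg":60,"rbw":22,"sm":57}},"vvc":{"kl":{"e":91,"i":14,"u":58},"wsn":{"e":52,"n":23,"uh":58},"yc":[39,35,36],"zs":[10,7,90]}}
After op 15 (remove /vvc/kl/e): {"mnv":[{"o":36},[59,29,82],[7,32,91,49]],"pc":{"y":{"eo":76,"k":52,"m":66},"zwe":{"dtj":83,"jcg":60,"rbw":22,"sm":57}},"vvc":{"kl":{"i":14,"u":58},"wsn":{"e":52,"n":23,"uh":58},"yc":[39,35,36],"zs":[10,7,90]}}
After op 16 (remove /mnv/2/1): {"mnv":[{"o":36},[59,29,82],[7,91,49]],"pc":{"y":{"eo":76,"k":52,"m":66},"zwe":{"dtj":83,"jcg":60,"rbw":22,"sm":57}},"vvc":{"kl":{"i":14,"u":58},"wsn":{"e":52,"n":23,"uh":58},"yc":[39,35,36],"zs":[10,7,90]}}
After op 17 (replace /mnv/2/2 87): {"mnv":[{"o":36},[59,29,82],[7,91,87]],"pc":{"y":{"eo":76,"k":52,"m":66},"zwe":{"dtj":83,"jcg":60,"rbw":22,"sm":57}},"vvc":{"kl":{"i":14,"u":58},"wsn":{"e":52,"n":23,"uh":58},"yc":[39,35,36],"zs":[10,7,90]}}
After op 18 (remove /mnv/2/2): {"mnv":[{"o":36},[59,29,82],[7,91]],"pc":{"y":{"eo":76,"k":52,"m":66},"zwe":{"dtj":83,"jcg":60,"rbw":22,"sm":57}},"vvc":{"kl":{"i":14,"u":58},"wsn":{"e":52,"n":23,"uh":58},"yc":[39,35,36],"zs":[10,7,90]}}
After op 19 (add /nu 86): {"mnv":[{"o":36},[59,29,82],[7,91]],"nu":86,"pc":{"y":{"eo":76,"k":52,"m":66},"zwe":{"dtj":83,"jcg":60,"rbw":22,"sm":57}},"vvc":{"kl":{"i":14,"u":58},"wsn":{"e":52,"n":23,"uh":58},"yc":[39,35,36],"zs":[10,7,90]}}
After op 20 (replace /vvc/yc/2 35): {"mnv":[{"o":36},[59,29,82],[7,91]],"nu":86,"pc":{"y":{"eo":76,"k":52,"m":66},"zwe":{"dtj":83,"jcg":60,"rbw":22,"sm":57}},"vvc":{"kl":{"i":14,"u":58},"wsn":{"e":52,"n":23,"uh":58},"yc":[39,35,35],"zs":[10,7,90]}}
Value at /vvc/yc/1: 35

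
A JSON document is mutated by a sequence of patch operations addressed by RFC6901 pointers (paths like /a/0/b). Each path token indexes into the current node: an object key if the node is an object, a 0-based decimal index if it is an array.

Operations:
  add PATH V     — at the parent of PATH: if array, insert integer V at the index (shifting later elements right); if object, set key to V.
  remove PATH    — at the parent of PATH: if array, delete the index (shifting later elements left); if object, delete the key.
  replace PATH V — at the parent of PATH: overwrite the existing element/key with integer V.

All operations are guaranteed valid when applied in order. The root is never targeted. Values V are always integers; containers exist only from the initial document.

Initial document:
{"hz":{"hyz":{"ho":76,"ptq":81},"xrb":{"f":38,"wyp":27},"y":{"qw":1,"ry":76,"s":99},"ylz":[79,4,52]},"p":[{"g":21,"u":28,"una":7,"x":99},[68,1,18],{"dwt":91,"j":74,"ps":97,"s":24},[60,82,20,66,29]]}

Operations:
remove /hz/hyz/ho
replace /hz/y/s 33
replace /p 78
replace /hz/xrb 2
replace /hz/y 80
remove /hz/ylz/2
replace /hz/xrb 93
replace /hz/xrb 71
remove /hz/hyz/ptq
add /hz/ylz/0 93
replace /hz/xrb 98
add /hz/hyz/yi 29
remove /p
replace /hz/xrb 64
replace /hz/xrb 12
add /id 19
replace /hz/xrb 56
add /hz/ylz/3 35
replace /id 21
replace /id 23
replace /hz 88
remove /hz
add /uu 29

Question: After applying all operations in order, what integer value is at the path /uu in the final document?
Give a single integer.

Answer: 29

Derivation:
After op 1 (remove /hz/hyz/ho): {"hz":{"hyz":{"ptq":81},"xrb":{"f":38,"wyp":27},"y":{"qw":1,"ry":76,"s":99},"ylz":[79,4,52]},"p":[{"g":21,"u":28,"una":7,"x":99},[68,1,18],{"dwt":91,"j":74,"ps":97,"s":24},[60,82,20,66,29]]}
After op 2 (replace /hz/y/s 33): {"hz":{"hyz":{"ptq":81},"xrb":{"f":38,"wyp":27},"y":{"qw":1,"ry":76,"s":33},"ylz":[79,4,52]},"p":[{"g":21,"u":28,"una":7,"x":99},[68,1,18],{"dwt":91,"j":74,"ps":97,"s":24},[60,82,20,66,29]]}
After op 3 (replace /p 78): {"hz":{"hyz":{"ptq":81},"xrb":{"f":38,"wyp":27},"y":{"qw":1,"ry":76,"s":33},"ylz":[79,4,52]},"p":78}
After op 4 (replace /hz/xrb 2): {"hz":{"hyz":{"ptq":81},"xrb":2,"y":{"qw":1,"ry":76,"s":33},"ylz":[79,4,52]},"p":78}
After op 5 (replace /hz/y 80): {"hz":{"hyz":{"ptq":81},"xrb":2,"y":80,"ylz":[79,4,52]},"p":78}
After op 6 (remove /hz/ylz/2): {"hz":{"hyz":{"ptq":81},"xrb":2,"y":80,"ylz":[79,4]},"p":78}
After op 7 (replace /hz/xrb 93): {"hz":{"hyz":{"ptq":81},"xrb":93,"y":80,"ylz":[79,4]},"p":78}
After op 8 (replace /hz/xrb 71): {"hz":{"hyz":{"ptq":81},"xrb":71,"y":80,"ylz":[79,4]},"p":78}
After op 9 (remove /hz/hyz/ptq): {"hz":{"hyz":{},"xrb":71,"y":80,"ylz":[79,4]},"p":78}
After op 10 (add /hz/ylz/0 93): {"hz":{"hyz":{},"xrb":71,"y":80,"ylz":[93,79,4]},"p":78}
After op 11 (replace /hz/xrb 98): {"hz":{"hyz":{},"xrb":98,"y":80,"ylz":[93,79,4]},"p":78}
After op 12 (add /hz/hyz/yi 29): {"hz":{"hyz":{"yi":29},"xrb":98,"y":80,"ylz":[93,79,4]},"p":78}
After op 13 (remove /p): {"hz":{"hyz":{"yi":29},"xrb":98,"y":80,"ylz":[93,79,4]}}
After op 14 (replace /hz/xrb 64): {"hz":{"hyz":{"yi":29},"xrb":64,"y":80,"ylz":[93,79,4]}}
After op 15 (replace /hz/xrb 12): {"hz":{"hyz":{"yi":29},"xrb":12,"y":80,"ylz":[93,79,4]}}
After op 16 (add /id 19): {"hz":{"hyz":{"yi":29},"xrb":12,"y":80,"ylz":[93,79,4]},"id":19}
After op 17 (replace /hz/xrb 56): {"hz":{"hyz":{"yi":29},"xrb":56,"y":80,"ylz":[93,79,4]},"id":19}
After op 18 (add /hz/ylz/3 35): {"hz":{"hyz":{"yi":29},"xrb":56,"y":80,"ylz":[93,79,4,35]},"id":19}
After op 19 (replace /id 21): {"hz":{"hyz":{"yi":29},"xrb":56,"y":80,"ylz":[93,79,4,35]},"id":21}
After op 20 (replace /id 23): {"hz":{"hyz":{"yi":29},"xrb":56,"y":80,"ylz":[93,79,4,35]},"id":23}
After op 21 (replace /hz 88): {"hz":88,"id":23}
After op 22 (remove /hz): {"id":23}
After op 23 (add /uu 29): {"id":23,"uu":29}
Value at /uu: 29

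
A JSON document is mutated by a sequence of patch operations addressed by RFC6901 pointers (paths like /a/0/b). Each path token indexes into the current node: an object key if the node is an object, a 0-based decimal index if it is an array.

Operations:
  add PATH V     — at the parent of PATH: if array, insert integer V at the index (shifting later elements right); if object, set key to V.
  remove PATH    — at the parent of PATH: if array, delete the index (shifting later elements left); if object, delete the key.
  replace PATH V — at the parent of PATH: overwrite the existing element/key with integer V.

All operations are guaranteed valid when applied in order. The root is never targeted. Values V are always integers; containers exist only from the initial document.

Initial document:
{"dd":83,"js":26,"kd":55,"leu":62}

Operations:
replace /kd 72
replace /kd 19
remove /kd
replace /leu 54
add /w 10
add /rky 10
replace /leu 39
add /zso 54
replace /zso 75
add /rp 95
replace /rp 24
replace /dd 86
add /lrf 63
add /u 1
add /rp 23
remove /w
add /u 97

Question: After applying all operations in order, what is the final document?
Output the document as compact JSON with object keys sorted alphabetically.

After op 1 (replace /kd 72): {"dd":83,"js":26,"kd":72,"leu":62}
After op 2 (replace /kd 19): {"dd":83,"js":26,"kd":19,"leu":62}
After op 3 (remove /kd): {"dd":83,"js":26,"leu":62}
After op 4 (replace /leu 54): {"dd":83,"js":26,"leu":54}
After op 5 (add /w 10): {"dd":83,"js":26,"leu":54,"w":10}
After op 6 (add /rky 10): {"dd":83,"js":26,"leu":54,"rky":10,"w":10}
After op 7 (replace /leu 39): {"dd":83,"js":26,"leu":39,"rky":10,"w":10}
After op 8 (add /zso 54): {"dd":83,"js":26,"leu":39,"rky":10,"w":10,"zso":54}
After op 9 (replace /zso 75): {"dd":83,"js":26,"leu":39,"rky":10,"w":10,"zso":75}
After op 10 (add /rp 95): {"dd":83,"js":26,"leu":39,"rky":10,"rp":95,"w":10,"zso":75}
After op 11 (replace /rp 24): {"dd":83,"js":26,"leu":39,"rky":10,"rp":24,"w":10,"zso":75}
After op 12 (replace /dd 86): {"dd":86,"js":26,"leu":39,"rky":10,"rp":24,"w":10,"zso":75}
After op 13 (add /lrf 63): {"dd":86,"js":26,"leu":39,"lrf":63,"rky":10,"rp":24,"w":10,"zso":75}
After op 14 (add /u 1): {"dd":86,"js":26,"leu":39,"lrf":63,"rky":10,"rp":24,"u":1,"w":10,"zso":75}
After op 15 (add /rp 23): {"dd":86,"js":26,"leu":39,"lrf":63,"rky":10,"rp":23,"u":1,"w":10,"zso":75}
After op 16 (remove /w): {"dd":86,"js":26,"leu":39,"lrf":63,"rky":10,"rp":23,"u":1,"zso":75}
After op 17 (add /u 97): {"dd":86,"js":26,"leu":39,"lrf":63,"rky":10,"rp":23,"u":97,"zso":75}

Answer: {"dd":86,"js":26,"leu":39,"lrf":63,"rky":10,"rp":23,"u":97,"zso":75}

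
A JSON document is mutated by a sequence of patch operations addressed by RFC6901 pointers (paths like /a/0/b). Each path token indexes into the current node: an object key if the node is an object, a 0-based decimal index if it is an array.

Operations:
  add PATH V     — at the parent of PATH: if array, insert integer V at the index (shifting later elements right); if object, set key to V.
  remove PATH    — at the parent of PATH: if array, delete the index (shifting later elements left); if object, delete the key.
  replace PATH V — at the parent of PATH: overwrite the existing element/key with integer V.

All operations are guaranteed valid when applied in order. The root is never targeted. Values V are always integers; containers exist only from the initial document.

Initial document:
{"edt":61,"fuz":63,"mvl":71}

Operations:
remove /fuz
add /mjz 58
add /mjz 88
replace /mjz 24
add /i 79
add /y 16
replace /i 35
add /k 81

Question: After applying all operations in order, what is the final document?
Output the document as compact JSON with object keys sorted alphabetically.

After op 1 (remove /fuz): {"edt":61,"mvl":71}
After op 2 (add /mjz 58): {"edt":61,"mjz":58,"mvl":71}
After op 3 (add /mjz 88): {"edt":61,"mjz":88,"mvl":71}
After op 4 (replace /mjz 24): {"edt":61,"mjz":24,"mvl":71}
After op 5 (add /i 79): {"edt":61,"i":79,"mjz":24,"mvl":71}
After op 6 (add /y 16): {"edt":61,"i":79,"mjz":24,"mvl":71,"y":16}
After op 7 (replace /i 35): {"edt":61,"i":35,"mjz":24,"mvl":71,"y":16}
After op 8 (add /k 81): {"edt":61,"i":35,"k":81,"mjz":24,"mvl":71,"y":16}

Answer: {"edt":61,"i":35,"k":81,"mjz":24,"mvl":71,"y":16}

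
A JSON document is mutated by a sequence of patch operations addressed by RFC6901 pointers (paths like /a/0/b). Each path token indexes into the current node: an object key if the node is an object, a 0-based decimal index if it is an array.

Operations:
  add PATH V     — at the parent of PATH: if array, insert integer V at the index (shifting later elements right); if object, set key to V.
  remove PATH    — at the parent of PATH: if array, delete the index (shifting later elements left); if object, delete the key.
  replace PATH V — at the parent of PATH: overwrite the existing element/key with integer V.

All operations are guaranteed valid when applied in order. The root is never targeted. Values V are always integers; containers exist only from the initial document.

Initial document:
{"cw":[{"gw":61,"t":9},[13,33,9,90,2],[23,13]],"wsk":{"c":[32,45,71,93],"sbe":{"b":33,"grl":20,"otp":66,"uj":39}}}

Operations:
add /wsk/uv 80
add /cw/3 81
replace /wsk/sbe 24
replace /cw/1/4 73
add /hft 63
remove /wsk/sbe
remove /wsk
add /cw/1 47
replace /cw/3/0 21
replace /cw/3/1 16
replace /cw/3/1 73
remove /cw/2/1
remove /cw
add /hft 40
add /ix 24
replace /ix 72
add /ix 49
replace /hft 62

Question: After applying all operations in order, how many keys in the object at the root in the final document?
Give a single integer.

After op 1 (add /wsk/uv 80): {"cw":[{"gw":61,"t":9},[13,33,9,90,2],[23,13]],"wsk":{"c":[32,45,71,93],"sbe":{"b":33,"grl":20,"otp":66,"uj":39},"uv":80}}
After op 2 (add /cw/3 81): {"cw":[{"gw":61,"t":9},[13,33,9,90,2],[23,13],81],"wsk":{"c":[32,45,71,93],"sbe":{"b":33,"grl":20,"otp":66,"uj":39},"uv":80}}
After op 3 (replace /wsk/sbe 24): {"cw":[{"gw":61,"t":9},[13,33,9,90,2],[23,13],81],"wsk":{"c":[32,45,71,93],"sbe":24,"uv":80}}
After op 4 (replace /cw/1/4 73): {"cw":[{"gw":61,"t":9},[13,33,9,90,73],[23,13],81],"wsk":{"c":[32,45,71,93],"sbe":24,"uv":80}}
After op 5 (add /hft 63): {"cw":[{"gw":61,"t":9},[13,33,9,90,73],[23,13],81],"hft":63,"wsk":{"c":[32,45,71,93],"sbe":24,"uv":80}}
After op 6 (remove /wsk/sbe): {"cw":[{"gw":61,"t":9},[13,33,9,90,73],[23,13],81],"hft":63,"wsk":{"c":[32,45,71,93],"uv":80}}
After op 7 (remove /wsk): {"cw":[{"gw":61,"t":9},[13,33,9,90,73],[23,13],81],"hft":63}
After op 8 (add /cw/1 47): {"cw":[{"gw":61,"t":9},47,[13,33,9,90,73],[23,13],81],"hft":63}
After op 9 (replace /cw/3/0 21): {"cw":[{"gw":61,"t":9},47,[13,33,9,90,73],[21,13],81],"hft":63}
After op 10 (replace /cw/3/1 16): {"cw":[{"gw":61,"t":9},47,[13,33,9,90,73],[21,16],81],"hft":63}
After op 11 (replace /cw/3/1 73): {"cw":[{"gw":61,"t":9},47,[13,33,9,90,73],[21,73],81],"hft":63}
After op 12 (remove /cw/2/1): {"cw":[{"gw":61,"t":9},47,[13,9,90,73],[21,73],81],"hft":63}
After op 13 (remove /cw): {"hft":63}
After op 14 (add /hft 40): {"hft":40}
After op 15 (add /ix 24): {"hft":40,"ix":24}
After op 16 (replace /ix 72): {"hft":40,"ix":72}
After op 17 (add /ix 49): {"hft":40,"ix":49}
After op 18 (replace /hft 62): {"hft":62,"ix":49}
Size at the root: 2

Answer: 2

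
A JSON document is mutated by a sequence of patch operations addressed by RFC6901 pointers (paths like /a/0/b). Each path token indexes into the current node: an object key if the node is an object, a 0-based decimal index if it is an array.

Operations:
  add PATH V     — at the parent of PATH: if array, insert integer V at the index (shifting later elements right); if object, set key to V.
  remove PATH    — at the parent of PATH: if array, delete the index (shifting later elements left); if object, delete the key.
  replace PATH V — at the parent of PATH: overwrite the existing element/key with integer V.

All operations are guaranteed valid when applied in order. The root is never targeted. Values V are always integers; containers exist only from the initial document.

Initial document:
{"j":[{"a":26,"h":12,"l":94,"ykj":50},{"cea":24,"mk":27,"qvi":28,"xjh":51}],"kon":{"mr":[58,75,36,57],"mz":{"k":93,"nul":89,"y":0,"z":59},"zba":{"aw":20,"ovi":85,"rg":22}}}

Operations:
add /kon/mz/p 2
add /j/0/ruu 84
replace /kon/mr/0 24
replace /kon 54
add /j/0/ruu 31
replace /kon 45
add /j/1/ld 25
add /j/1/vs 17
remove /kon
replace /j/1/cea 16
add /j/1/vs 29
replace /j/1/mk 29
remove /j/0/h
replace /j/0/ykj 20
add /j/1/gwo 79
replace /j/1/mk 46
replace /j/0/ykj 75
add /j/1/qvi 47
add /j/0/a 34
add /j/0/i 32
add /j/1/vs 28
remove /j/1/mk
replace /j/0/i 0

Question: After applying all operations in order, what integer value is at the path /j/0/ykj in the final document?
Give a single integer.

After op 1 (add /kon/mz/p 2): {"j":[{"a":26,"h":12,"l":94,"ykj":50},{"cea":24,"mk":27,"qvi":28,"xjh":51}],"kon":{"mr":[58,75,36,57],"mz":{"k":93,"nul":89,"p":2,"y":0,"z":59},"zba":{"aw":20,"ovi":85,"rg":22}}}
After op 2 (add /j/0/ruu 84): {"j":[{"a":26,"h":12,"l":94,"ruu":84,"ykj":50},{"cea":24,"mk":27,"qvi":28,"xjh":51}],"kon":{"mr":[58,75,36,57],"mz":{"k":93,"nul":89,"p":2,"y":0,"z":59},"zba":{"aw":20,"ovi":85,"rg":22}}}
After op 3 (replace /kon/mr/0 24): {"j":[{"a":26,"h":12,"l":94,"ruu":84,"ykj":50},{"cea":24,"mk":27,"qvi":28,"xjh":51}],"kon":{"mr":[24,75,36,57],"mz":{"k":93,"nul":89,"p":2,"y":0,"z":59},"zba":{"aw":20,"ovi":85,"rg":22}}}
After op 4 (replace /kon 54): {"j":[{"a":26,"h":12,"l":94,"ruu":84,"ykj":50},{"cea":24,"mk":27,"qvi":28,"xjh":51}],"kon":54}
After op 5 (add /j/0/ruu 31): {"j":[{"a":26,"h":12,"l":94,"ruu":31,"ykj":50},{"cea":24,"mk":27,"qvi":28,"xjh":51}],"kon":54}
After op 6 (replace /kon 45): {"j":[{"a":26,"h":12,"l":94,"ruu":31,"ykj":50},{"cea":24,"mk":27,"qvi":28,"xjh":51}],"kon":45}
After op 7 (add /j/1/ld 25): {"j":[{"a":26,"h":12,"l":94,"ruu":31,"ykj":50},{"cea":24,"ld":25,"mk":27,"qvi":28,"xjh":51}],"kon":45}
After op 8 (add /j/1/vs 17): {"j":[{"a":26,"h":12,"l":94,"ruu":31,"ykj":50},{"cea":24,"ld":25,"mk":27,"qvi":28,"vs":17,"xjh":51}],"kon":45}
After op 9 (remove /kon): {"j":[{"a":26,"h":12,"l":94,"ruu":31,"ykj":50},{"cea":24,"ld":25,"mk":27,"qvi":28,"vs":17,"xjh":51}]}
After op 10 (replace /j/1/cea 16): {"j":[{"a":26,"h":12,"l":94,"ruu":31,"ykj":50},{"cea":16,"ld":25,"mk":27,"qvi":28,"vs":17,"xjh":51}]}
After op 11 (add /j/1/vs 29): {"j":[{"a":26,"h":12,"l":94,"ruu":31,"ykj":50},{"cea":16,"ld":25,"mk":27,"qvi":28,"vs":29,"xjh":51}]}
After op 12 (replace /j/1/mk 29): {"j":[{"a":26,"h":12,"l":94,"ruu":31,"ykj":50},{"cea":16,"ld":25,"mk":29,"qvi":28,"vs":29,"xjh":51}]}
After op 13 (remove /j/0/h): {"j":[{"a":26,"l":94,"ruu":31,"ykj":50},{"cea":16,"ld":25,"mk":29,"qvi":28,"vs":29,"xjh":51}]}
After op 14 (replace /j/0/ykj 20): {"j":[{"a":26,"l":94,"ruu":31,"ykj":20},{"cea":16,"ld":25,"mk":29,"qvi":28,"vs":29,"xjh":51}]}
After op 15 (add /j/1/gwo 79): {"j":[{"a":26,"l":94,"ruu":31,"ykj":20},{"cea":16,"gwo":79,"ld":25,"mk":29,"qvi":28,"vs":29,"xjh":51}]}
After op 16 (replace /j/1/mk 46): {"j":[{"a":26,"l":94,"ruu":31,"ykj":20},{"cea":16,"gwo":79,"ld":25,"mk":46,"qvi":28,"vs":29,"xjh":51}]}
After op 17 (replace /j/0/ykj 75): {"j":[{"a":26,"l":94,"ruu":31,"ykj":75},{"cea":16,"gwo":79,"ld":25,"mk":46,"qvi":28,"vs":29,"xjh":51}]}
After op 18 (add /j/1/qvi 47): {"j":[{"a":26,"l":94,"ruu":31,"ykj":75},{"cea":16,"gwo":79,"ld":25,"mk":46,"qvi":47,"vs":29,"xjh":51}]}
After op 19 (add /j/0/a 34): {"j":[{"a":34,"l":94,"ruu":31,"ykj":75},{"cea":16,"gwo":79,"ld":25,"mk":46,"qvi":47,"vs":29,"xjh":51}]}
After op 20 (add /j/0/i 32): {"j":[{"a":34,"i":32,"l":94,"ruu":31,"ykj":75},{"cea":16,"gwo":79,"ld":25,"mk":46,"qvi":47,"vs":29,"xjh":51}]}
After op 21 (add /j/1/vs 28): {"j":[{"a":34,"i":32,"l":94,"ruu":31,"ykj":75},{"cea":16,"gwo":79,"ld":25,"mk":46,"qvi":47,"vs":28,"xjh":51}]}
After op 22 (remove /j/1/mk): {"j":[{"a":34,"i":32,"l":94,"ruu":31,"ykj":75},{"cea":16,"gwo":79,"ld":25,"qvi":47,"vs":28,"xjh":51}]}
After op 23 (replace /j/0/i 0): {"j":[{"a":34,"i":0,"l":94,"ruu":31,"ykj":75},{"cea":16,"gwo":79,"ld":25,"qvi":47,"vs":28,"xjh":51}]}
Value at /j/0/ykj: 75

Answer: 75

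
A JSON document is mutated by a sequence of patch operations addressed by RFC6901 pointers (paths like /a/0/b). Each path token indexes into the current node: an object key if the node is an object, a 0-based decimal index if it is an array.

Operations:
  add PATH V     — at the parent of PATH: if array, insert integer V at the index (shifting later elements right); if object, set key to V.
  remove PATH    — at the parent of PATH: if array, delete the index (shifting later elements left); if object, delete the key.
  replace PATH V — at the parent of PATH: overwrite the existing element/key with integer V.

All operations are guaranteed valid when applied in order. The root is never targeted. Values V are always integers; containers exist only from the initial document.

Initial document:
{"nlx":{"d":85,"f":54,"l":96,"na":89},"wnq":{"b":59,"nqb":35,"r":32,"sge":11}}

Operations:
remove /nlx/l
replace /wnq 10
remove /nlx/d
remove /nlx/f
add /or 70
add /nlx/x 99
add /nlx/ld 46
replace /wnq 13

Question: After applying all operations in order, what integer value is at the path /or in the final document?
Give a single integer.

After op 1 (remove /nlx/l): {"nlx":{"d":85,"f":54,"na":89},"wnq":{"b":59,"nqb":35,"r":32,"sge":11}}
After op 2 (replace /wnq 10): {"nlx":{"d":85,"f":54,"na":89},"wnq":10}
After op 3 (remove /nlx/d): {"nlx":{"f":54,"na":89},"wnq":10}
After op 4 (remove /nlx/f): {"nlx":{"na":89},"wnq":10}
After op 5 (add /or 70): {"nlx":{"na":89},"or":70,"wnq":10}
After op 6 (add /nlx/x 99): {"nlx":{"na":89,"x":99},"or":70,"wnq":10}
After op 7 (add /nlx/ld 46): {"nlx":{"ld":46,"na":89,"x":99},"or":70,"wnq":10}
After op 8 (replace /wnq 13): {"nlx":{"ld":46,"na":89,"x":99},"or":70,"wnq":13}
Value at /or: 70

Answer: 70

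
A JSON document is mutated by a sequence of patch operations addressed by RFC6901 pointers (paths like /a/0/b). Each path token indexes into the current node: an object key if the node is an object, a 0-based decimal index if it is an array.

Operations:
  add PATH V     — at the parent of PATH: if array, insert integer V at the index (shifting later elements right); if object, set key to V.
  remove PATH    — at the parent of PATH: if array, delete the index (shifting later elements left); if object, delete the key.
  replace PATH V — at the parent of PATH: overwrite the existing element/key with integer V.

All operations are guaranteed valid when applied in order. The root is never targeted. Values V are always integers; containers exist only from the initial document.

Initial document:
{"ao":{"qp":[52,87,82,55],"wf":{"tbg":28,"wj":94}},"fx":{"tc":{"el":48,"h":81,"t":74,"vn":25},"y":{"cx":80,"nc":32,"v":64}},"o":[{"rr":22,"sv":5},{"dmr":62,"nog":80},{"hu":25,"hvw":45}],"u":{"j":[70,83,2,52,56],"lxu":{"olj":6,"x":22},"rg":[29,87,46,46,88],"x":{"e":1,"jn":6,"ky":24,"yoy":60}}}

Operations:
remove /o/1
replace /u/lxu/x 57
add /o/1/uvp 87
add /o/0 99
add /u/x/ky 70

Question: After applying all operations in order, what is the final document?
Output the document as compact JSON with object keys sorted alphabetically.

After op 1 (remove /o/1): {"ao":{"qp":[52,87,82,55],"wf":{"tbg":28,"wj":94}},"fx":{"tc":{"el":48,"h":81,"t":74,"vn":25},"y":{"cx":80,"nc":32,"v":64}},"o":[{"rr":22,"sv":5},{"hu":25,"hvw":45}],"u":{"j":[70,83,2,52,56],"lxu":{"olj":6,"x":22},"rg":[29,87,46,46,88],"x":{"e":1,"jn":6,"ky":24,"yoy":60}}}
After op 2 (replace /u/lxu/x 57): {"ao":{"qp":[52,87,82,55],"wf":{"tbg":28,"wj":94}},"fx":{"tc":{"el":48,"h":81,"t":74,"vn":25},"y":{"cx":80,"nc":32,"v":64}},"o":[{"rr":22,"sv":5},{"hu":25,"hvw":45}],"u":{"j":[70,83,2,52,56],"lxu":{"olj":6,"x":57},"rg":[29,87,46,46,88],"x":{"e":1,"jn":6,"ky":24,"yoy":60}}}
After op 3 (add /o/1/uvp 87): {"ao":{"qp":[52,87,82,55],"wf":{"tbg":28,"wj":94}},"fx":{"tc":{"el":48,"h":81,"t":74,"vn":25},"y":{"cx":80,"nc":32,"v":64}},"o":[{"rr":22,"sv":5},{"hu":25,"hvw":45,"uvp":87}],"u":{"j":[70,83,2,52,56],"lxu":{"olj":6,"x":57},"rg":[29,87,46,46,88],"x":{"e":1,"jn":6,"ky":24,"yoy":60}}}
After op 4 (add /o/0 99): {"ao":{"qp":[52,87,82,55],"wf":{"tbg":28,"wj":94}},"fx":{"tc":{"el":48,"h":81,"t":74,"vn":25},"y":{"cx":80,"nc":32,"v":64}},"o":[99,{"rr":22,"sv":5},{"hu":25,"hvw":45,"uvp":87}],"u":{"j":[70,83,2,52,56],"lxu":{"olj":6,"x":57},"rg":[29,87,46,46,88],"x":{"e":1,"jn":6,"ky":24,"yoy":60}}}
After op 5 (add /u/x/ky 70): {"ao":{"qp":[52,87,82,55],"wf":{"tbg":28,"wj":94}},"fx":{"tc":{"el":48,"h":81,"t":74,"vn":25},"y":{"cx":80,"nc":32,"v":64}},"o":[99,{"rr":22,"sv":5},{"hu":25,"hvw":45,"uvp":87}],"u":{"j":[70,83,2,52,56],"lxu":{"olj":6,"x":57},"rg":[29,87,46,46,88],"x":{"e":1,"jn":6,"ky":70,"yoy":60}}}

Answer: {"ao":{"qp":[52,87,82,55],"wf":{"tbg":28,"wj":94}},"fx":{"tc":{"el":48,"h":81,"t":74,"vn":25},"y":{"cx":80,"nc":32,"v":64}},"o":[99,{"rr":22,"sv":5},{"hu":25,"hvw":45,"uvp":87}],"u":{"j":[70,83,2,52,56],"lxu":{"olj":6,"x":57},"rg":[29,87,46,46,88],"x":{"e":1,"jn":6,"ky":70,"yoy":60}}}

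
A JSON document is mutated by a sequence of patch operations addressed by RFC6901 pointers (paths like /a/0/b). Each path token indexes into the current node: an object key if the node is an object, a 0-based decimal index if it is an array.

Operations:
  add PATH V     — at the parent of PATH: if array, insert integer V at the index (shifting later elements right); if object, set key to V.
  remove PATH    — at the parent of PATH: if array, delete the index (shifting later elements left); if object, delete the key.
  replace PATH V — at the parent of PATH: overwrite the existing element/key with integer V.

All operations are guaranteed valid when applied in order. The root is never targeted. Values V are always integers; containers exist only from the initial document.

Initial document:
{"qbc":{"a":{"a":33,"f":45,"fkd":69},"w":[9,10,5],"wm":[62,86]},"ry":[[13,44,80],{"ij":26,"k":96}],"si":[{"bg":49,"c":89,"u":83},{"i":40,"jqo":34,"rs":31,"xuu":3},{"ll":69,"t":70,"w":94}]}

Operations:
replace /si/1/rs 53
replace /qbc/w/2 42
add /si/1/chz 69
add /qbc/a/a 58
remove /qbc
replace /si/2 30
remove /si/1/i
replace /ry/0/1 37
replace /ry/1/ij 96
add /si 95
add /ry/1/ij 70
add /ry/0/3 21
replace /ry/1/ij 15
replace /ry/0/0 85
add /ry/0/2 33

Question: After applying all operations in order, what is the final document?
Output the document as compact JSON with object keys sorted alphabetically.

After op 1 (replace /si/1/rs 53): {"qbc":{"a":{"a":33,"f":45,"fkd":69},"w":[9,10,5],"wm":[62,86]},"ry":[[13,44,80],{"ij":26,"k":96}],"si":[{"bg":49,"c":89,"u":83},{"i":40,"jqo":34,"rs":53,"xuu":3},{"ll":69,"t":70,"w":94}]}
After op 2 (replace /qbc/w/2 42): {"qbc":{"a":{"a":33,"f":45,"fkd":69},"w":[9,10,42],"wm":[62,86]},"ry":[[13,44,80],{"ij":26,"k":96}],"si":[{"bg":49,"c":89,"u":83},{"i":40,"jqo":34,"rs":53,"xuu":3},{"ll":69,"t":70,"w":94}]}
After op 3 (add /si/1/chz 69): {"qbc":{"a":{"a":33,"f":45,"fkd":69},"w":[9,10,42],"wm":[62,86]},"ry":[[13,44,80],{"ij":26,"k":96}],"si":[{"bg":49,"c":89,"u":83},{"chz":69,"i":40,"jqo":34,"rs":53,"xuu":3},{"ll":69,"t":70,"w":94}]}
After op 4 (add /qbc/a/a 58): {"qbc":{"a":{"a":58,"f":45,"fkd":69},"w":[9,10,42],"wm":[62,86]},"ry":[[13,44,80],{"ij":26,"k":96}],"si":[{"bg":49,"c":89,"u":83},{"chz":69,"i":40,"jqo":34,"rs":53,"xuu":3},{"ll":69,"t":70,"w":94}]}
After op 5 (remove /qbc): {"ry":[[13,44,80],{"ij":26,"k":96}],"si":[{"bg":49,"c":89,"u":83},{"chz":69,"i":40,"jqo":34,"rs":53,"xuu":3},{"ll":69,"t":70,"w":94}]}
After op 6 (replace /si/2 30): {"ry":[[13,44,80],{"ij":26,"k":96}],"si":[{"bg":49,"c":89,"u":83},{"chz":69,"i":40,"jqo":34,"rs":53,"xuu":3},30]}
After op 7 (remove /si/1/i): {"ry":[[13,44,80],{"ij":26,"k":96}],"si":[{"bg":49,"c":89,"u":83},{"chz":69,"jqo":34,"rs":53,"xuu":3},30]}
After op 8 (replace /ry/0/1 37): {"ry":[[13,37,80],{"ij":26,"k":96}],"si":[{"bg":49,"c":89,"u":83},{"chz":69,"jqo":34,"rs":53,"xuu":3},30]}
After op 9 (replace /ry/1/ij 96): {"ry":[[13,37,80],{"ij":96,"k":96}],"si":[{"bg":49,"c":89,"u":83},{"chz":69,"jqo":34,"rs":53,"xuu":3},30]}
After op 10 (add /si 95): {"ry":[[13,37,80],{"ij":96,"k":96}],"si":95}
After op 11 (add /ry/1/ij 70): {"ry":[[13,37,80],{"ij":70,"k":96}],"si":95}
After op 12 (add /ry/0/3 21): {"ry":[[13,37,80,21],{"ij":70,"k":96}],"si":95}
After op 13 (replace /ry/1/ij 15): {"ry":[[13,37,80,21],{"ij":15,"k":96}],"si":95}
After op 14 (replace /ry/0/0 85): {"ry":[[85,37,80,21],{"ij":15,"k":96}],"si":95}
After op 15 (add /ry/0/2 33): {"ry":[[85,37,33,80,21],{"ij":15,"k":96}],"si":95}

Answer: {"ry":[[85,37,33,80,21],{"ij":15,"k":96}],"si":95}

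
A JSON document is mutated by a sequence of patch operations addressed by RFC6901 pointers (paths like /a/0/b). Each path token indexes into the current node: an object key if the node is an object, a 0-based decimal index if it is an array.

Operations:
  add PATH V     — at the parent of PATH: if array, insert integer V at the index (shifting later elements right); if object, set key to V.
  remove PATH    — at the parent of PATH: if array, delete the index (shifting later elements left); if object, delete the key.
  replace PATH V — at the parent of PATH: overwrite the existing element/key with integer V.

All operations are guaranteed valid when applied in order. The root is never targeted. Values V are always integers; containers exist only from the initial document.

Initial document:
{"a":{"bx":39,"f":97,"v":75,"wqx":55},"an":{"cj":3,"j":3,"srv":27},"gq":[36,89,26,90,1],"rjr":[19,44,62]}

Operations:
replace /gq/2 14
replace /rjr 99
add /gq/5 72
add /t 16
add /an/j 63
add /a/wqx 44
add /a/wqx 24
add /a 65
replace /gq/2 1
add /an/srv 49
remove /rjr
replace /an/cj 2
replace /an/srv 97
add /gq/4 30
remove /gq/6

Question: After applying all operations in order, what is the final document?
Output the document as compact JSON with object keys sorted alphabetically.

After op 1 (replace /gq/2 14): {"a":{"bx":39,"f":97,"v":75,"wqx":55},"an":{"cj":3,"j":3,"srv":27},"gq":[36,89,14,90,1],"rjr":[19,44,62]}
After op 2 (replace /rjr 99): {"a":{"bx":39,"f":97,"v":75,"wqx":55},"an":{"cj":3,"j":3,"srv":27},"gq":[36,89,14,90,1],"rjr":99}
After op 3 (add /gq/5 72): {"a":{"bx":39,"f":97,"v":75,"wqx":55},"an":{"cj":3,"j":3,"srv":27},"gq":[36,89,14,90,1,72],"rjr":99}
After op 4 (add /t 16): {"a":{"bx":39,"f":97,"v":75,"wqx":55},"an":{"cj":3,"j":3,"srv":27},"gq":[36,89,14,90,1,72],"rjr":99,"t":16}
After op 5 (add /an/j 63): {"a":{"bx":39,"f":97,"v":75,"wqx":55},"an":{"cj":3,"j":63,"srv":27},"gq":[36,89,14,90,1,72],"rjr":99,"t":16}
After op 6 (add /a/wqx 44): {"a":{"bx":39,"f":97,"v":75,"wqx":44},"an":{"cj":3,"j":63,"srv":27},"gq":[36,89,14,90,1,72],"rjr":99,"t":16}
After op 7 (add /a/wqx 24): {"a":{"bx":39,"f":97,"v":75,"wqx":24},"an":{"cj":3,"j":63,"srv":27},"gq":[36,89,14,90,1,72],"rjr":99,"t":16}
After op 8 (add /a 65): {"a":65,"an":{"cj":3,"j":63,"srv":27},"gq":[36,89,14,90,1,72],"rjr":99,"t":16}
After op 9 (replace /gq/2 1): {"a":65,"an":{"cj":3,"j":63,"srv":27},"gq":[36,89,1,90,1,72],"rjr":99,"t":16}
After op 10 (add /an/srv 49): {"a":65,"an":{"cj":3,"j":63,"srv":49},"gq":[36,89,1,90,1,72],"rjr":99,"t":16}
After op 11 (remove /rjr): {"a":65,"an":{"cj":3,"j":63,"srv":49},"gq":[36,89,1,90,1,72],"t":16}
After op 12 (replace /an/cj 2): {"a":65,"an":{"cj":2,"j":63,"srv":49},"gq":[36,89,1,90,1,72],"t":16}
After op 13 (replace /an/srv 97): {"a":65,"an":{"cj":2,"j":63,"srv":97},"gq":[36,89,1,90,1,72],"t":16}
After op 14 (add /gq/4 30): {"a":65,"an":{"cj":2,"j":63,"srv":97},"gq":[36,89,1,90,30,1,72],"t":16}
After op 15 (remove /gq/6): {"a":65,"an":{"cj":2,"j":63,"srv":97},"gq":[36,89,1,90,30,1],"t":16}

Answer: {"a":65,"an":{"cj":2,"j":63,"srv":97},"gq":[36,89,1,90,30,1],"t":16}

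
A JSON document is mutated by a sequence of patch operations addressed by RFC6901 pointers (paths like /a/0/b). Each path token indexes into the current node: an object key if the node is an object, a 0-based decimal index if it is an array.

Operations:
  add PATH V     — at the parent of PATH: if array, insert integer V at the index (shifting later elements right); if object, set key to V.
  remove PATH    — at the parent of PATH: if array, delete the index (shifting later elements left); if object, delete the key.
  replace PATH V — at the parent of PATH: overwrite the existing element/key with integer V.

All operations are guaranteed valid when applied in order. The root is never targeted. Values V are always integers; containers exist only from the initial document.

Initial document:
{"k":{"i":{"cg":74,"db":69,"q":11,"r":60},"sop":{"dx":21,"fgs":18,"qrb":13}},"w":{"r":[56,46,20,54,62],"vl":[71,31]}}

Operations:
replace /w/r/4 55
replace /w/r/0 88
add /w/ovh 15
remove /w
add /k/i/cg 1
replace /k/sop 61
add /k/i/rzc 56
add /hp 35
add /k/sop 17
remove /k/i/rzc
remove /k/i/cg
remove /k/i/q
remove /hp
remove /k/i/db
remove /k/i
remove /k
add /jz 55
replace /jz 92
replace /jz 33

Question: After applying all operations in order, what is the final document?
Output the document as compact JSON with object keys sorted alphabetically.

After op 1 (replace /w/r/4 55): {"k":{"i":{"cg":74,"db":69,"q":11,"r":60},"sop":{"dx":21,"fgs":18,"qrb":13}},"w":{"r":[56,46,20,54,55],"vl":[71,31]}}
After op 2 (replace /w/r/0 88): {"k":{"i":{"cg":74,"db":69,"q":11,"r":60},"sop":{"dx":21,"fgs":18,"qrb":13}},"w":{"r":[88,46,20,54,55],"vl":[71,31]}}
After op 3 (add /w/ovh 15): {"k":{"i":{"cg":74,"db":69,"q":11,"r":60},"sop":{"dx":21,"fgs":18,"qrb":13}},"w":{"ovh":15,"r":[88,46,20,54,55],"vl":[71,31]}}
After op 4 (remove /w): {"k":{"i":{"cg":74,"db":69,"q":11,"r":60},"sop":{"dx":21,"fgs":18,"qrb":13}}}
After op 5 (add /k/i/cg 1): {"k":{"i":{"cg":1,"db":69,"q":11,"r":60},"sop":{"dx":21,"fgs":18,"qrb":13}}}
After op 6 (replace /k/sop 61): {"k":{"i":{"cg":1,"db":69,"q":11,"r":60},"sop":61}}
After op 7 (add /k/i/rzc 56): {"k":{"i":{"cg":1,"db":69,"q":11,"r":60,"rzc":56},"sop":61}}
After op 8 (add /hp 35): {"hp":35,"k":{"i":{"cg":1,"db":69,"q":11,"r":60,"rzc":56},"sop":61}}
After op 9 (add /k/sop 17): {"hp":35,"k":{"i":{"cg":1,"db":69,"q":11,"r":60,"rzc":56},"sop":17}}
After op 10 (remove /k/i/rzc): {"hp":35,"k":{"i":{"cg":1,"db":69,"q":11,"r":60},"sop":17}}
After op 11 (remove /k/i/cg): {"hp":35,"k":{"i":{"db":69,"q":11,"r":60},"sop":17}}
After op 12 (remove /k/i/q): {"hp":35,"k":{"i":{"db":69,"r":60},"sop":17}}
After op 13 (remove /hp): {"k":{"i":{"db":69,"r":60},"sop":17}}
After op 14 (remove /k/i/db): {"k":{"i":{"r":60},"sop":17}}
After op 15 (remove /k/i): {"k":{"sop":17}}
After op 16 (remove /k): {}
After op 17 (add /jz 55): {"jz":55}
After op 18 (replace /jz 92): {"jz":92}
After op 19 (replace /jz 33): {"jz":33}

Answer: {"jz":33}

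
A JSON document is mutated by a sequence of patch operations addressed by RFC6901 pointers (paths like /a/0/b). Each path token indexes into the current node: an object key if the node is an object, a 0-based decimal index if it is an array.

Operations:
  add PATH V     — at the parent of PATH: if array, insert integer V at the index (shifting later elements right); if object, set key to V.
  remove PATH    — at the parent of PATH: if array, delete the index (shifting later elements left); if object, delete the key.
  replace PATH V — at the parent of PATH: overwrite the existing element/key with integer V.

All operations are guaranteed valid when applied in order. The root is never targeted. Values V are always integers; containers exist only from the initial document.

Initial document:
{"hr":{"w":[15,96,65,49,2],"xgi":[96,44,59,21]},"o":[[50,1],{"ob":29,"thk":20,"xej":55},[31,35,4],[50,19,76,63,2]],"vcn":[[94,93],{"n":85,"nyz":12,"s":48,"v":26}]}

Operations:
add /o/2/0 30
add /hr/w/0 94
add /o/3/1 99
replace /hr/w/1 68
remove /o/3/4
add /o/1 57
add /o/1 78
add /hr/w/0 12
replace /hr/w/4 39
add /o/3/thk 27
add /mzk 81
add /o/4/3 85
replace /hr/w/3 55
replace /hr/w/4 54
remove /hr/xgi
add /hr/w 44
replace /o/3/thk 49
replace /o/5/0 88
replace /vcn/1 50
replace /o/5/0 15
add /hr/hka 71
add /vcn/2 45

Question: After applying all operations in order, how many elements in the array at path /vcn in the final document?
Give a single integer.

After op 1 (add /o/2/0 30): {"hr":{"w":[15,96,65,49,2],"xgi":[96,44,59,21]},"o":[[50,1],{"ob":29,"thk":20,"xej":55},[30,31,35,4],[50,19,76,63,2]],"vcn":[[94,93],{"n":85,"nyz":12,"s":48,"v":26}]}
After op 2 (add /hr/w/0 94): {"hr":{"w":[94,15,96,65,49,2],"xgi":[96,44,59,21]},"o":[[50,1],{"ob":29,"thk":20,"xej":55},[30,31,35,4],[50,19,76,63,2]],"vcn":[[94,93],{"n":85,"nyz":12,"s":48,"v":26}]}
After op 3 (add /o/3/1 99): {"hr":{"w":[94,15,96,65,49,2],"xgi":[96,44,59,21]},"o":[[50,1],{"ob":29,"thk":20,"xej":55},[30,31,35,4],[50,99,19,76,63,2]],"vcn":[[94,93],{"n":85,"nyz":12,"s":48,"v":26}]}
After op 4 (replace /hr/w/1 68): {"hr":{"w":[94,68,96,65,49,2],"xgi":[96,44,59,21]},"o":[[50,1],{"ob":29,"thk":20,"xej":55},[30,31,35,4],[50,99,19,76,63,2]],"vcn":[[94,93],{"n":85,"nyz":12,"s":48,"v":26}]}
After op 5 (remove /o/3/4): {"hr":{"w":[94,68,96,65,49,2],"xgi":[96,44,59,21]},"o":[[50,1],{"ob":29,"thk":20,"xej":55},[30,31,35,4],[50,99,19,76,2]],"vcn":[[94,93],{"n":85,"nyz":12,"s":48,"v":26}]}
After op 6 (add /o/1 57): {"hr":{"w":[94,68,96,65,49,2],"xgi":[96,44,59,21]},"o":[[50,1],57,{"ob":29,"thk":20,"xej":55},[30,31,35,4],[50,99,19,76,2]],"vcn":[[94,93],{"n":85,"nyz":12,"s":48,"v":26}]}
After op 7 (add /o/1 78): {"hr":{"w":[94,68,96,65,49,2],"xgi":[96,44,59,21]},"o":[[50,1],78,57,{"ob":29,"thk":20,"xej":55},[30,31,35,4],[50,99,19,76,2]],"vcn":[[94,93],{"n":85,"nyz":12,"s":48,"v":26}]}
After op 8 (add /hr/w/0 12): {"hr":{"w":[12,94,68,96,65,49,2],"xgi":[96,44,59,21]},"o":[[50,1],78,57,{"ob":29,"thk":20,"xej":55},[30,31,35,4],[50,99,19,76,2]],"vcn":[[94,93],{"n":85,"nyz":12,"s":48,"v":26}]}
After op 9 (replace /hr/w/4 39): {"hr":{"w":[12,94,68,96,39,49,2],"xgi":[96,44,59,21]},"o":[[50,1],78,57,{"ob":29,"thk":20,"xej":55},[30,31,35,4],[50,99,19,76,2]],"vcn":[[94,93],{"n":85,"nyz":12,"s":48,"v":26}]}
After op 10 (add /o/3/thk 27): {"hr":{"w":[12,94,68,96,39,49,2],"xgi":[96,44,59,21]},"o":[[50,1],78,57,{"ob":29,"thk":27,"xej":55},[30,31,35,4],[50,99,19,76,2]],"vcn":[[94,93],{"n":85,"nyz":12,"s":48,"v":26}]}
After op 11 (add /mzk 81): {"hr":{"w":[12,94,68,96,39,49,2],"xgi":[96,44,59,21]},"mzk":81,"o":[[50,1],78,57,{"ob":29,"thk":27,"xej":55},[30,31,35,4],[50,99,19,76,2]],"vcn":[[94,93],{"n":85,"nyz":12,"s":48,"v":26}]}
After op 12 (add /o/4/3 85): {"hr":{"w":[12,94,68,96,39,49,2],"xgi":[96,44,59,21]},"mzk":81,"o":[[50,1],78,57,{"ob":29,"thk":27,"xej":55},[30,31,35,85,4],[50,99,19,76,2]],"vcn":[[94,93],{"n":85,"nyz":12,"s":48,"v":26}]}
After op 13 (replace /hr/w/3 55): {"hr":{"w":[12,94,68,55,39,49,2],"xgi":[96,44,59,21]},"mzk":81,"o":[[50,1],78,57,{"ob":29,"thk":27,"xej":55},[30,31,35,85,4],[50,99,19,76,2]],"vcn":[[94,93],{"n":85,"nyz":12,"s":48,"v":26}]}
After op 14 (replace /hr/w/4 54): {"hr":{"w":[12,94,68,55,54,49,2],"xgi":[96,44,59,21]},"mzk":81,"o":[[50,1],78,57,{"ob":29,"thk":27,"xej":55},[30,31,35,85,4],[50,99,19,76,2]],"vcn":[[94,93],{"n":85,"nyz":12,"s":48,"v":26}]}
After op 15 (remove /hr/xgi): {"hr":{"w":[12,94,68,55,54,49,2]},"mzk":81,"o":[[50,1],78,57,{"ob":29,"thk":27,"xej":55},[30,31,35,85,4],[50,99,19,76,2]],"vcn":[[94,93],{"n":85,"nyz":12,"s":48,"v":26}]}
After op 16 (add /hr/w 44): {"hr":{"w":44},"mzk":81,"o":[[50,1],78,57,{"ob":29,"thk":27,"xej":55},[30,31,35,85,4],[50,99,19,76,2]],"vcn":[[94,93],{"n":85,"nyz":12,"s":48,"v":26}]}
After op 17 (replace /o/3/thk 49): {"hr":{"w":44},"mzk":81,"o":[[50,1],78,57,{"ob":29,"thk":49,"xej":55},[30,31,35,85,4],[50,99,19,76,2]],"vcn":[[94,93],{"n":85,"nyz":12,"s":48,"v":26}]}
After op 18 (replace /o/5/0 88): {"hr":{"w":44},"mzk":81,"o":[[50,1],78,57,{"ob":29,"thk":49,"xej":55},[30,31,35,85,4],[88,99,19,76,2]],"vcn":[[94,93],{"n":85,"nyz":12,"s":48,"v":26}]}
After op 19 (replace /vcn/1 50): {"hr":{"w":44},"mzk":81,"o":[[50,1],78,57,{"ob":29,"thk":49,"xej":55},[30,31,35,85,4],[88,99,19,76,2]],"vcn":[[94,93],50]}
After op 20 (replace /o/5/0 15): {"hr":{"w":44},"mzk":81,"o":[[50,1],78,57,{"ob":29,"thk":49,"xej":55},[30,31,35,85,4],[15,99,19,76,2]],"vcn":[[94,93],50]}
After op 21 (add /hr/hka 71): {"hr":{"hka":71,"w":44},"mzk":81,"o":[[50,1],78,57,{"ob":29,"thk":49,"xej":55},[30,31,35,85,4],[15,99,19,76,2]],"vcn":[[94,93],50]}
After op 22 (add /vcn/2 45): {"hr":{"hka":71,"w":44},"mzk":81,"o":[[50,1],78,57,{"ob":29,"thk":49,"xej":55},[30,31,35,85,4],[15,99,19,76,2]],"vcn":[[94,93],50,45]}
Size at path /vcn: 3

Answer: 3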